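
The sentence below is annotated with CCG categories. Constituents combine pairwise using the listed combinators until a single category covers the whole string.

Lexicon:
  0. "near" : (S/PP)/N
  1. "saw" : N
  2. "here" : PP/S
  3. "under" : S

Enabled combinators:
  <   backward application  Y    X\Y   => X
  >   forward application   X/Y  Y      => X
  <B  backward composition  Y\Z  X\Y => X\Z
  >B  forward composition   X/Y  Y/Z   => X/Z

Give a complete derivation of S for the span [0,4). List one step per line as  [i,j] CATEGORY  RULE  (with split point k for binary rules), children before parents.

[0,1] (S/PP)/N  lex  "near"
[1,2] N  lex  "saw"
[0,2] S/PP  >  k=1
[2,3] PP/S  lex  "here"
[3,4] S  lex  "under"
[2,4] PP  >  k=3
[0,4] S  >  k=2

[0,4] S   >
  [0,2] S/PP   >
    [0,1] "near" : (S/PP)/N
    [1,2] "saw" : N
  [2,4] PP   >
    [2,3] "here" : PP/S
    [3,4] "under" : S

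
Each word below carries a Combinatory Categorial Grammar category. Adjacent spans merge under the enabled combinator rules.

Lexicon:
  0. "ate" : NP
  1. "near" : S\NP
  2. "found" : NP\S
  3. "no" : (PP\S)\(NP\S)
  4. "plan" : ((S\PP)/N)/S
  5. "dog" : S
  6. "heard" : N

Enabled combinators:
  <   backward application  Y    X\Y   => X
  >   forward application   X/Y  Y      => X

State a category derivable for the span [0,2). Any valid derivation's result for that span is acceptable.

S

[0,7] S   <
  [0,4] PP   <
    [0,2] S   <
      [0,1] "ate" : NP
      [1,2] "near" : S\NP
    [2,4] PP\S   <
      [2,3] "found" : NP\S
      [3,4] "no" : (PP\S)\(NP\S)
  [4,7] S\PP   >
    [4,6] (S\PP)/N   >
      [4,5] "plan" : ((S\PP)/N)/S
      [5,6] "dog" : S
    [6,7] "heard" : N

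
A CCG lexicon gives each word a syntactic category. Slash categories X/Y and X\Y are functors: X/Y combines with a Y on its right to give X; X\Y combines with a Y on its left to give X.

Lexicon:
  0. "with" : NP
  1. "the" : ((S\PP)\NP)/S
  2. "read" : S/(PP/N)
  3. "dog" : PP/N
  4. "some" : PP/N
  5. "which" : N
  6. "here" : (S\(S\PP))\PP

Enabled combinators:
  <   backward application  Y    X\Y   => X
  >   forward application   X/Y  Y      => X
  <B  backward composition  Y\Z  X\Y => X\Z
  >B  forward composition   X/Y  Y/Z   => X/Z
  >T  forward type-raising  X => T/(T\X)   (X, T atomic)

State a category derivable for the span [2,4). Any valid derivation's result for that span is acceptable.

S

[0,7] S   <
  [0,4] S\PP   <
    [0,1] "with" : NP
    [1,4] (S\PP)\NP   >
      [1,2] "the" : ((S\PP)\NP)/S
      [2,4] S   >
        [2,3] "read" : S/(PP/N)
        [3,4] "dog" : PP/N
  [4,7] S\(S\PP)   <
    [4,6] PP   >
      [4,5] "some" : PP/N
      [5,6] "which" : N
    [6,7] "here" : (S\(S\PP))\PP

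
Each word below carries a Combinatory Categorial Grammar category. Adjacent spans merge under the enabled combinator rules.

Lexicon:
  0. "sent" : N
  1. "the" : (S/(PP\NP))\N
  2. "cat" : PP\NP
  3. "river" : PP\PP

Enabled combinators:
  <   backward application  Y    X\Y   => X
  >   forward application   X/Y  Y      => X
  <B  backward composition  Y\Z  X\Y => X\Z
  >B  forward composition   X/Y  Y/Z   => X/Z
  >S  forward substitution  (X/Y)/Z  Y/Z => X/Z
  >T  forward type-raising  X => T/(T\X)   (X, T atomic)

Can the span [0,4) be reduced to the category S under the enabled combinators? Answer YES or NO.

YES

[0,4] S   >
  [0,2] S/(PP\NP)   <
    [0,1] "sent" : N
    [1,2] "the" : (S/(PP\NP))\N
  [2,4] PP\NP   <B
    [2,3] "cat" : PP\NP
    [3,4] "river" : PP\PP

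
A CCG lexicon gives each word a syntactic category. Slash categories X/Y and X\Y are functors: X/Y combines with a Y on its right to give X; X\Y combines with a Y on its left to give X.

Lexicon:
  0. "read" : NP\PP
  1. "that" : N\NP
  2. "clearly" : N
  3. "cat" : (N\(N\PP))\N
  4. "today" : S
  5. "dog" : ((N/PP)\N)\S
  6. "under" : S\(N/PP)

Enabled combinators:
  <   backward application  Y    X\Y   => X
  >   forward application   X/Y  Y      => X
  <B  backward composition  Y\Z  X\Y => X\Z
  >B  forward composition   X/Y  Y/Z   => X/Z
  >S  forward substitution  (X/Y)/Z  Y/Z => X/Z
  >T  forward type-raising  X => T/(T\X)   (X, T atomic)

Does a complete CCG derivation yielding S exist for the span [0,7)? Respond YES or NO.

[0,7] S   <
  [0,4] N   <
    [0,2] N\PP   <B
      [0,1] "read" : NP\PP
      [1,2] "that" : N\NP
    [2,4] N\(N\PP)   <
      [2,3] "clearly" : N
      [3,4] "cat" : (N\(N\PP))\N
  [4,7] S\N   <B
    [4,6] (N/PP)\N   <
      [4,5] "today" : S
      [5,6] "dog" : ((N/PP)\N)\S
    [6,7] "under" : S\(N/PP)

YES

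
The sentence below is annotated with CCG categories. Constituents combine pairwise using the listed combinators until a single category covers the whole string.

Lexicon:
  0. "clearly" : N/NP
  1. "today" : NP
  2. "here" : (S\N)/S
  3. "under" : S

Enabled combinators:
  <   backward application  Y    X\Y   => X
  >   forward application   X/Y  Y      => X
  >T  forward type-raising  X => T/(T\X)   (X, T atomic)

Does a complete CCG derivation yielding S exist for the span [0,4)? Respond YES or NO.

YES

[0,4] S   <
  [0,2] N   >
    [0,1] "clearly" : N/NP
    [1,2] "today" : NP
  [2,4] S\N   >
    [2,3] "here" : (S\N)/S
    [3,4] "under" : S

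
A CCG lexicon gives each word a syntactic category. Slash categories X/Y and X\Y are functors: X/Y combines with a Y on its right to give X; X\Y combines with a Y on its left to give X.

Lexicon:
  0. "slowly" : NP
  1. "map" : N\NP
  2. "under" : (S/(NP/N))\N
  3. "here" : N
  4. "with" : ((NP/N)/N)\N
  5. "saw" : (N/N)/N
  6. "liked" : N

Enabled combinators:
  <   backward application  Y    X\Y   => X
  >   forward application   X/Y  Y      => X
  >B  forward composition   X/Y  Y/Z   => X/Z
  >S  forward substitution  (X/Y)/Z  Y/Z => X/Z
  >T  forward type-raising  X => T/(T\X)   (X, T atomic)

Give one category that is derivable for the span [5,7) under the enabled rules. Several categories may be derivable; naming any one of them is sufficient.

[0,7] S   >
  [0,3] S/(NP/N)   <
    [0,2] N   >
      [0,1] N/(N\NP)   >T
        [0,1] "slowly" : NP
      [1,2] "map" : N\NP
    [2,3] "under" : (S/(NP/N))\N
  [3,7] NP/N   >S
    [3,5] (NP/N)/N   <
      [3,4] "here" : N
      [4,5] "with" : ((NP/N)/N)\N
    [5,7] N/N   >
      [5,6] "saw" : (N/N)/N
      [6,7] "liked" : N

N/N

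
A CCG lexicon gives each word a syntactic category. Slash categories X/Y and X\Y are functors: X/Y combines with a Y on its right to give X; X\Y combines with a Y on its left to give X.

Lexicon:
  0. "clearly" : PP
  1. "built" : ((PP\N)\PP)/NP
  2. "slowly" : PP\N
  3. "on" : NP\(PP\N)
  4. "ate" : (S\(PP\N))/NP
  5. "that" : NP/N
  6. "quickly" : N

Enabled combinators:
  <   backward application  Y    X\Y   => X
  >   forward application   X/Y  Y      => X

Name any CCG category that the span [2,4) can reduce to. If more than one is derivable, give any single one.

[0,7] S   <
  [0,4] PP\N   <
    [0,1] "clearly" : PP
    [1,4] (PP\N)\PP   >
      [1,2] "built" : ((PP\N)\PP)/NP
      [2,4] NP   <
        [2,3] "slowly" : PP\N
        [3,4] "on" : NP\(PP\N)
  [4,7] S\(PP\N)   >
    [4,5] "ate" : (S\(PP\N))/NP
    [5,7] NP   >
      [5,6] "that" : NP/N
      [6,7] "quickly" : N

NP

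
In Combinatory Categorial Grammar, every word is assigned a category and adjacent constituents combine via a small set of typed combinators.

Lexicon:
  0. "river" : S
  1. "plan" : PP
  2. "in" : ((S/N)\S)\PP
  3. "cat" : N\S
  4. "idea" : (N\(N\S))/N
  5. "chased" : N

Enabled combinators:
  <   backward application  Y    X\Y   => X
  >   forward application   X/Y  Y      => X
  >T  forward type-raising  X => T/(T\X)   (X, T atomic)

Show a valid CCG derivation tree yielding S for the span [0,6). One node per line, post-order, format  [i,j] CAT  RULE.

[0,1] S  lex  "river"
[1,2] PP  lex  "plan"
[2,3] ((S/N)\S)\PP  lex  "in"
[1,3] (S/N)\S  <  k=2
[0,3] S/N  <  k=1
[3,4] N\S  lex  "cat"
[4,5] (N\(N\S))/N  lex  "idea"
[5,6] N  lex  "chased"
[4,6] N\(N\S)  >  k=5
[3,6] N  <  k=4
[0,6] S  >  k=3

[0,6] S   >
  [0,3] S/N   <
    [0,1] "river" : S
    [1,3] (S/N)\S   <
      [1,2] "plan" : PP
      [2,3] "in" : ((S/N)\S)\PP
  [3,6] N   <
    [3,4] "cat" : N\S
    [4,6] N\(N\S)   >
      [4,5] "idea" : (N\(N\S))/N
      [5,6] "chased" : N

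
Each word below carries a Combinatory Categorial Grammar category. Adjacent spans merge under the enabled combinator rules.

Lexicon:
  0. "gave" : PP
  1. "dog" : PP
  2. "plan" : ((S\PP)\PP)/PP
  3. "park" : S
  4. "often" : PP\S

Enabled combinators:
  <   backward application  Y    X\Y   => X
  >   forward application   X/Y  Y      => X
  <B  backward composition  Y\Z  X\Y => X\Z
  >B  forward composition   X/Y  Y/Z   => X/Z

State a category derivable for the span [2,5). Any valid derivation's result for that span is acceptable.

(S\PP)\PP

[0,5] S   <
  [0,1] "gave" : PP
  [1,5] S\PP   <
    [1,2] "dog" : PP
    [2,5] (S\PP)\PP   >
      [2,3] "plan" : ((S\PP)\PP)/PP
      [3,5] PP   <
        [3,4] "park" : S
        [4,5] "often" : PP\S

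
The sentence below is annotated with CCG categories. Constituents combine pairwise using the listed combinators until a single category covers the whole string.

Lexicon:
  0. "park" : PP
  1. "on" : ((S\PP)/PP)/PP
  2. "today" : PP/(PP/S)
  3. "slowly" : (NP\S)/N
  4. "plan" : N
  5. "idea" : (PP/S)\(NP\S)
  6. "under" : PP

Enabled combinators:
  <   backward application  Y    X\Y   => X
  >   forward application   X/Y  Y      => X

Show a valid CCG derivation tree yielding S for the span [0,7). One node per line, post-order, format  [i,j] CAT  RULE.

[0,7] S   <
  [0,1] "park" : PP
  [1,7] S\PP   >
    [1,6] (S\PP)/PP   >
      [1,2] "on" : ((S\PP)/PP)/PP
      [2,6] PP   >
        [2,3] "today" : PP/(PP/S)
        [3,6] PP/S   <
          [3,5] NP\S   >
            [3,4] "slowly" : (NP\S)/N
            [4,5] "plan" : N
          [5,6] "idea" : (PP/S)\(NP\S)
    [6,7] "under" : PP

[0,1] PP  lex  "park"
[1,2] ((S\PP)/PP)/PP  lex  "on"
[2,3] PP/(PP/S)  lex  "today"
[3,4] (NP\S)/N  lex  "slowly"
[4,5] N  lex  "plan"
[3,5] NP\S  >  k=4
[5,6] (PP/S)\(NP\S)  lex  "idea"
[3,6] PP/S  <  k=5
[2,6] PP  >  k=3
[1,6] (S\PP)/PP  >  k=2
[6,7] PP  lex  "under"
[1,7] S\PP  >  k=6
[0,7] S  <  k=1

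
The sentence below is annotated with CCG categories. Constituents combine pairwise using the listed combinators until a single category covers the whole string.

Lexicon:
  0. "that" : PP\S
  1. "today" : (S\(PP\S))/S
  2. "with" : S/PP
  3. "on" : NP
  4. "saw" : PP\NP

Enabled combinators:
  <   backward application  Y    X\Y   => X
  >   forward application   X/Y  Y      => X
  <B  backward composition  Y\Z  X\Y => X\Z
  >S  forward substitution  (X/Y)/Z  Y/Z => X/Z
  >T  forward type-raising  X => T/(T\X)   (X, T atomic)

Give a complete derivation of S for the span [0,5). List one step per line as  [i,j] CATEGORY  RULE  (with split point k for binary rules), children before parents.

[0,1] PP\S  lex  "that"
[1,2] (S\(PP\S))/S  lex  "today"
[2,3] S/PP  lex  "with"
[3,4] NP  lex  "on"
[3,4] PP/(PP\NP)  >T
[4,5] PP\NP  lex  "saw"
[3,5] PP  >  k=4
[2,5] S  >  k=3
[1,5] S\(PP\S)  >  k=2
[0,5] S  <  k=1

[0,5] S   <
  [0,1] "that" : PP\S
  [1,5] S\(PP\S)   >
    [1,2] "today" : (S\(PP\S))/S
    [2,5] S   >
      [2,3] "with" : S/PP
      [3,5] PP   >
        [3,4] PP/(PP\NP)   >T
          [3,4] "on" : NP
        [4,5] "saw" : PP\NP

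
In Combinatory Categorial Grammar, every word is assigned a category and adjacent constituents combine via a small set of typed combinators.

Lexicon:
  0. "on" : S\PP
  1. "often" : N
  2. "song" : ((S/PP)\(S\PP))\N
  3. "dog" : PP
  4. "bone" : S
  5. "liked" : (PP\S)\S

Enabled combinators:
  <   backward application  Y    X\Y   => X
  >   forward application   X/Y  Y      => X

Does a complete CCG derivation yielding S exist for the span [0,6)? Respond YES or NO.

NO

S\PP N ((S/PP)\(S\PP))\N PP S (PP\S)\S
CKY chart[0,6] = {PP}; S ∉ chart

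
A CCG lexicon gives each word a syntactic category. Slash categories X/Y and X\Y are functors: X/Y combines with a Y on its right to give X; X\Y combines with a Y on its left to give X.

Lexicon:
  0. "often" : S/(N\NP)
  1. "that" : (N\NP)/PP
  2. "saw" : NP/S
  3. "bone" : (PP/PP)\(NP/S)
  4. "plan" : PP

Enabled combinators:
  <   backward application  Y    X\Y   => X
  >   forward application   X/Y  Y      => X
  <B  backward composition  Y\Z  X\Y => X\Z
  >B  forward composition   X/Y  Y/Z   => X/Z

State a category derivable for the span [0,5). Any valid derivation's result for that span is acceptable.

[0,5] S   >
  [0,4] S/PP   >B
    [0,2] S/PP   >B
      [0,1] "often" : S/(N\NP)
      [1,2] "that" : (N\NP)/PP
    [2,4] PP/PP   <
      [2,3] "saw" : NP/S
      [3,4] "bone" : (PP/PP)\(NP/S)
  [4,5] "plan" : PP

S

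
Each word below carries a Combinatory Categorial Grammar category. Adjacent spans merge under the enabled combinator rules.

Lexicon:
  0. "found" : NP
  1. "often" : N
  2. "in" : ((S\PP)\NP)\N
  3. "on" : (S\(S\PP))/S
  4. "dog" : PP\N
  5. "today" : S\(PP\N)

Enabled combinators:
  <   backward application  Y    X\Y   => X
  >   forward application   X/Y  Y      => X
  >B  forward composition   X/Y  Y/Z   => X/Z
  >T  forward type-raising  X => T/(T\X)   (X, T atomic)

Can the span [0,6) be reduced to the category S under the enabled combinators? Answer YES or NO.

YES

[0,6] S   <
  [0,3] S\PP   <
    [0,1] "found" : NP
    [1,3] (S\PP)\NP   <
      [1,2] "often" : N
      [2,3] "in" : ((S\PP)\NP)\N
  [3,6] S\(S\PP)   >
    [3,4] "on" : (S\(S\PP))/S
    [4,6] S   <
      [4,5] "dog" : PP\N
      [5,6] "today" : S\(PP\N)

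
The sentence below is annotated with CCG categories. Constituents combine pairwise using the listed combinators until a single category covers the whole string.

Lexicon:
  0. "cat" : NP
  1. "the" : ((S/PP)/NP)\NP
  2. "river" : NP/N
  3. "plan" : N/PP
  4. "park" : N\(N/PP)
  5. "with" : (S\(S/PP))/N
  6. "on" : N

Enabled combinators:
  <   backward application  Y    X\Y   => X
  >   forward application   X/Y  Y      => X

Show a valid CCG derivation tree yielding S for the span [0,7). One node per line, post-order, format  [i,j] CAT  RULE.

[0,7] S   <
  [0,5] S/PP   >
    [0,2] (S/PP)/NP   <
      [0,1] "cat" : NP
      [1,2] "the" : ((S/PP)/NP)\NP
    [2,5] NP   >
      [2,3] "river" : NP/N
      [3,5] N   <
        [3,4] "plan" : N/PP
        [4,5] "park" : N\(N/PP)
  [5,7] S\(S/PP)   >
    [5,6] "with" : (S\(S/PP))/N
    [6,7] "on" : N

[0,1] NP  lex  "cat"
[1,2] ((S/PP)/NP)\NP  lex  "the"
[0,2] (S/PP)/NP  <  k=1
[2,3] NP/N  lex  "river"
[3,4] N/PP  lex  "plan"
[4,5] N\(N/PP)  lex  "park"
[3,5] N  <  k=4
[2,5] NP  >  k=3
[0,5] S/PP  >  k=2
[5,6] (S\(S/PP))/N  lex  "with"
[6,7] N  lex  "on"
[5,7] S\(S/PP)  >  k=6
[0,7] S  <  k=5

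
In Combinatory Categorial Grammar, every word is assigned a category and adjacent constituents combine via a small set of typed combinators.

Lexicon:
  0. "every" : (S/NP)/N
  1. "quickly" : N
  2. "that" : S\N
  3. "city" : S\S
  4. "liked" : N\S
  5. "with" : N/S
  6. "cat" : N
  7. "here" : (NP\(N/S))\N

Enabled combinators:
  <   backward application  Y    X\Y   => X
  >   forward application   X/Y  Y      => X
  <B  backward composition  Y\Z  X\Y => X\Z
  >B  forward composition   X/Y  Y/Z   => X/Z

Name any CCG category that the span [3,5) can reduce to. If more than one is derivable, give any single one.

N\S

[0,8] S   >
  [0,5] S/NP   >
    [0,1] "every" : (S/NP)/N
    [1,5] N   <
      [1,3] S   <
        [1,2] "quickly" : N
        [2,3] "that" : S\N
      [3,5] N\S   <B
        [3,4] "city" : S\S
        [4,5] "liked" : N\S
  [5,8] NP   <
    [5,6] "with" : N/S
    [6,8] NP\(N/S)   <
      [6,7] "cat" : N
      [7,8] "here" : (NP\(N/S))\N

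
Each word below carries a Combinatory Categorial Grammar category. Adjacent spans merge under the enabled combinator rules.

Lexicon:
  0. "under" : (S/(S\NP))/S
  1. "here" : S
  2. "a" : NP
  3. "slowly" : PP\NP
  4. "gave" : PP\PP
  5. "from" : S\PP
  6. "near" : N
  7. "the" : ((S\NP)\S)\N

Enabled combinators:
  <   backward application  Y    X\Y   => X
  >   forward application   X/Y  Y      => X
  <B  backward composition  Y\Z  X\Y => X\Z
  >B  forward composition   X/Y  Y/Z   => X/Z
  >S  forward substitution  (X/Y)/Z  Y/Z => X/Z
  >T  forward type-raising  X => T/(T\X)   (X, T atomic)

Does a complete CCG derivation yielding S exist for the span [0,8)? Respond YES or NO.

YES

[0,8] S   >
  [0,2] S/(S\NP)   >
    [0,1] "under" : (S/(S\NP))/S
    [1,2] "here" : S
  [2,8] S\NP   <
    [2,6] S   <
      [2,4] PP   <
        [2,3] "a" : NP
        [3,4] "slowly" : PP\NP
      [4,6] S\PP   <B
        [4,5] "gave" : PP\PP
        [5,6] "from" : S\PP
    [6,8] (S\NP)\S   <
      [6,7] "near" : N
      [7,8] "the" : ((S\NP)\S)\N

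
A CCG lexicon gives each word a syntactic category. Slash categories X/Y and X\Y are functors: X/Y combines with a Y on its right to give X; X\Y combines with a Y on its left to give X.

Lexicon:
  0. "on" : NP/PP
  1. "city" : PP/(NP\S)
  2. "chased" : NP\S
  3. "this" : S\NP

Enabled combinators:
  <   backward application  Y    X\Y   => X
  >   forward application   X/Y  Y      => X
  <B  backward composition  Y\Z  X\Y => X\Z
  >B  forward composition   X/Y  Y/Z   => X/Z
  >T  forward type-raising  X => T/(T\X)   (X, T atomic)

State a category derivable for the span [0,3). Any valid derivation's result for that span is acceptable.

NP

[0,4] S   <
  [0,3] NP   >
    [0,1] "on" : NP/PP
    [1,3] PP   >
      [1,2] "city" : PP/(NP\S)
      [2,3] "chased" : NP\S
  [3,4] "this" : S\NP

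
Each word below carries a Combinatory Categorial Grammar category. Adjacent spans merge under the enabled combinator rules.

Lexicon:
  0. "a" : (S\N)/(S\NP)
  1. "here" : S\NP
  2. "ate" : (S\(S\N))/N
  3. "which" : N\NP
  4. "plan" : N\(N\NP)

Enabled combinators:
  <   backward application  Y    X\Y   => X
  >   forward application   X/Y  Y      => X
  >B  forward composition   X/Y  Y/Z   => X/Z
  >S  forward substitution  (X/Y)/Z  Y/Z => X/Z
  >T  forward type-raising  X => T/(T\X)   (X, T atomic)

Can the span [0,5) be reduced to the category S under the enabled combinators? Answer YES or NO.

[0,5] S   <
  [0,2] S\N   >
    [0,1] "a" : (S\N)/(S\NP)
    [1,2] "here" : S\NP
  [2,5] S\(S\N)   >
    [2,3] "ate" : (S\(S\N))/N
    [3,5] N   <
      [3,4] "which" : N\NP
      [4,5] "plan" : N\(N\NP)

YES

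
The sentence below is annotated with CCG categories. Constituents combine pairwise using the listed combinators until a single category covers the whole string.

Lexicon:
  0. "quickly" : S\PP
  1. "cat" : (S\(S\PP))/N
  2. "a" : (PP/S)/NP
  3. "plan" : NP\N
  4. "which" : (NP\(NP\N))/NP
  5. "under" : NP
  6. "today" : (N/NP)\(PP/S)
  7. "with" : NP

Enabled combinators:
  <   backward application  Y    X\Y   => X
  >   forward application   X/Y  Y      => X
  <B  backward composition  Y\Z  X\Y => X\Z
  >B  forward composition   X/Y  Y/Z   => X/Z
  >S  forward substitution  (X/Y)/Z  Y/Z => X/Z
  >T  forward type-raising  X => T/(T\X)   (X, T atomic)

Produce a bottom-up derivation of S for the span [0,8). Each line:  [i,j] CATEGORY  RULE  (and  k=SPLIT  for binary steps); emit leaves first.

[0,1] S\PP  lex  "quickly"
[1,2] (S\(S\PP))/N  lex  "cat"
[2,3] (PP/S)/NP  lex  "a"
[3,4] NP\N  lex  "plan"
[4,5] (NP\(NP\N))/NP  lex  "which"
[5,6] NP  lex  "under"
[4,6] NP\(NP\N)  >  k=5
[3,6] NP  <  k=4
[2,6] PP/S  >  k=3
[6,7] (N/NP)\(PP/S)  lex  "today"
[2,7] N/NP  <  k=6
[7,8] NP  lex  "with"
[2,8] N  >  k=7
[1,8] S\(S\PP)  >  k=2
[0,8] S  <  k=1

[0,8] S   <
  [0,1] "quickly" : S\PP
  [1,8] S\(S\PP)   >
    [1,2] "cat" : (S\(S\PP))/N
    [2,8] N   >
      [2,7] N/NP   <
        [2,6] PP/S   >
          [2,3] "a" : (PP/S)/NP
          [3,6] NP   <
            [3,4] "plan" : NP\N
            [4,6] NP\(NP\N)   >
              [4,5] "which" : (NP\(NP\N))/NP
              [5,6] "under" : NP
        [6,7] "today" : (N/NP)\(PP/S)
      [7,8] "with" : NP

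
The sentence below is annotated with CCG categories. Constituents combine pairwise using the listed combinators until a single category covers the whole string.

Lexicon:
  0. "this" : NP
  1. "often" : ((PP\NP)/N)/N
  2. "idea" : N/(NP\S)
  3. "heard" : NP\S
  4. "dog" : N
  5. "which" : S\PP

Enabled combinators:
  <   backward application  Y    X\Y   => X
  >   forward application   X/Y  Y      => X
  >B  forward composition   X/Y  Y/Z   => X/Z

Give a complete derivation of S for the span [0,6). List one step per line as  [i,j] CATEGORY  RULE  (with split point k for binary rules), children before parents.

[0,6] S   <
  [0,5] PP   <
    [0,1] "this" : NP
    [1,5] PP\NP   >
      [1,4] (PP\NP)/N   >
        [1,2] "often" : ((PP\NP)/N)/N
        [2,4] N   >
          [2,3] "idea" : N/(NP\S)
          [3,4] "heard" : NP\S
      [4,5] "dog" : N
  [5,6] "which" : S\PP

[0,1] NP  lex  "this"
[1,2] ((PP\NP)/N)/N  lex  "often"
[2,3] N/(NP\S)  lex  "idea"
[3,4] NP\S  lex  "heard"
[2,4] N  >  k=3
[1,4] (PP\NP)/N  >  k=2
[4,5] N  lex  "dog"
[1,5] PP\NP  >  k=4
[0,5] PP  <  k=1
[5,6] S\PP  lex  "which"
[0,6] S  <  k=5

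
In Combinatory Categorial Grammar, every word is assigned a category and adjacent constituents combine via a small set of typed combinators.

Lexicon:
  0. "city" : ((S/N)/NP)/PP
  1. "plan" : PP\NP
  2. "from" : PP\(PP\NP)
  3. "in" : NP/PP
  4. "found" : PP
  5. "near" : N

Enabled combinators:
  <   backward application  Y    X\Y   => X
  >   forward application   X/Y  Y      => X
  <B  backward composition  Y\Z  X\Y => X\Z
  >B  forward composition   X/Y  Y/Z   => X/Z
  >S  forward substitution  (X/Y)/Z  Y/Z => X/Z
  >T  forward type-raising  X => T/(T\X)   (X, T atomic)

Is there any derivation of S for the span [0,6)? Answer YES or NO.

[0,6] S   >
  [0,5] S/N   >
    [0,3] (S/N)/NP   >
      [0,1] "city" : ((S/N)/NP)/PP
      [1,3] PP   <
        [1,2] "plan" : PP\NP
        [2,3] "from" : PP\(PP\NP)
    [3,5] NP   >
      [3,4] "in" : NP/PP
      [4,5] "found" : PP
  [5,6] "near" : N

YES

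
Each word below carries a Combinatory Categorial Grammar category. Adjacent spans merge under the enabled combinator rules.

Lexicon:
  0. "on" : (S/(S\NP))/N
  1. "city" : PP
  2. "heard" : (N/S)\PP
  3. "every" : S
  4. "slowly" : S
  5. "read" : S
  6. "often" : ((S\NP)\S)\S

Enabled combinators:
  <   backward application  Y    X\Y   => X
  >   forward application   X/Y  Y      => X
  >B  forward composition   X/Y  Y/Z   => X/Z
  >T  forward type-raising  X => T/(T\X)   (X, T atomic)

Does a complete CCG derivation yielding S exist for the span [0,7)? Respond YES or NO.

[0,7] S   >
  [0,4] S/(S\NP)   >
    [0,1] "on" : (S/(S\NP))/N
    [1,4] N   >
      [1,3] N/S   <
        [1,2] "city" : PP
        [2,3] "heard" : (N/S)\PP
      [3,4] "every" : S
  [4,7] S\NP   <
    [4,5] "slowly" : S
    [5,7] (S\NP)\S   <
      [5,6] "read" : S
      [6,7] "often" : ((S\NP)\S)\S

YES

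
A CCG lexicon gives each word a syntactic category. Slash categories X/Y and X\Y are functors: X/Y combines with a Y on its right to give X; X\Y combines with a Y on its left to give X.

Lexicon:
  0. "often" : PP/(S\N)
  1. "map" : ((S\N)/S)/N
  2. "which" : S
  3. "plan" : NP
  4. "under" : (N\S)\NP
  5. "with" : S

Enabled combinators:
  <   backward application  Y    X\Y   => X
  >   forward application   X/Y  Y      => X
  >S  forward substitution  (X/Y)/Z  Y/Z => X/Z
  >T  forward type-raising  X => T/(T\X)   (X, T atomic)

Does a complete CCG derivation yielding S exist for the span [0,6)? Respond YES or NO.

PP/(S\N) ((S\N)/S)/N S NP (N\S)\NP S
CKY chart[0,6] = {N/(N\PP), NP/(NP\PP), PP, PP/(PP\PP), S/(S\PP)}; S ∉ chart

NO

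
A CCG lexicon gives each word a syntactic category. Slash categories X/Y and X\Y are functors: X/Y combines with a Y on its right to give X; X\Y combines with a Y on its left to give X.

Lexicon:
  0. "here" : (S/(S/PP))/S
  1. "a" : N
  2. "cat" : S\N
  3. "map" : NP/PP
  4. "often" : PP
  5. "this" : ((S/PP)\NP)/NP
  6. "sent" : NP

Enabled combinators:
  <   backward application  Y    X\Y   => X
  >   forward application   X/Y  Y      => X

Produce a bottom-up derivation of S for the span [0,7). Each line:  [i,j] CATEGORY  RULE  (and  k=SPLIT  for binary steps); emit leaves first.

[0,7] S   >
  [0,3] S/(S/PP)   >
    [0,1] "here" : (S/(S/PP))/S
    [1,3] S   <
      [1,2] "a" : N
      [2,3] "cat" : S\N
  [3,7] S/PP   <
    [3,5] NP   >
      [3,4] "map" : NP/PP
      [4,5] "often" : PP
    [5,7] (S/PP)\NP   >
      [5,6] "this" : ((S/PP)\NP)/NP
      [6,7] "sent" : NP

[0,1] (S/(S/PP))/S  lex  "here"
[1,2] N  lex  "a"
[2,3] S\N  lex  "cat"
[1,3] S  <  k=2
[0,3] S/(S/PP)  >  k=1
[3,4] NP/PP  lex  "map"
[4,5] PP  lex  "often"
[3,5] NP  >  k=4
[5,6] ((S/PP)\NP)/NP  lex  "this"
[6,7] NP  lex  "sent"
[5,7] (S/PP)\NP  >  k=6
[3,7] S/PP  <  k=5
[0,7] S  >  k=3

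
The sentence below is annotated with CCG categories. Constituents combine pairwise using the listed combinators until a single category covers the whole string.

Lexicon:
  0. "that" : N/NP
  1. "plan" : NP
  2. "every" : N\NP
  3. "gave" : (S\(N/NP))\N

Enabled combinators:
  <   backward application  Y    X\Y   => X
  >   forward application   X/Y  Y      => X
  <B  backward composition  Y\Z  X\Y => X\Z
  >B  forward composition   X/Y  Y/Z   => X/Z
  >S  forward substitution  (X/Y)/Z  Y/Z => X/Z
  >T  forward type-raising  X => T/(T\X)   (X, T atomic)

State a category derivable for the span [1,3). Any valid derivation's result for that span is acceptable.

N

[0,4] S   <
  [0,1] "that" : N/NP
  [1,4] S\(N/NP)   <
    [1,3] N   >
      [1,2] N/(N\NP)   >T
        [1,2] "plan" : NP
      [2,3] "every" : N\NP
    [3,4] "gave" : (S\(N/NP))\N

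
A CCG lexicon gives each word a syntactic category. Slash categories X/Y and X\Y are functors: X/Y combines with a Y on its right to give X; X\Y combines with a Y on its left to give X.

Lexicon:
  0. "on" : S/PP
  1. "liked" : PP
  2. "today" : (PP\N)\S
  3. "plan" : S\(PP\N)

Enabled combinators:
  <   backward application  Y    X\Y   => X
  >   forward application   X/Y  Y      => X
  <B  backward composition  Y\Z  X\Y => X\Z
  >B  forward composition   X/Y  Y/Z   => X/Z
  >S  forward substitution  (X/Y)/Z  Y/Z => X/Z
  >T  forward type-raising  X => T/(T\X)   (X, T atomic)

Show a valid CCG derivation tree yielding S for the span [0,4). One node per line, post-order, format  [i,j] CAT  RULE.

[0,4] S   <
  [0,3] PP\N   <
    [0,2] S   >
      [0,1] "on" : S/PP
      [1,2] "liked" : PP
    [2,3] "today" : (PP\N)\S
  [3,4] "plan" : S\(PP\N)

[0,1] S/PP  lex  "on"
[1,2] PP  lex  "liked"
[0,2] S  >  k=1
[2,3] (PP\N)\S  lex  "today"
[0,3] PP\N  <  k=2
[3,4] S\(PP\N)  lex  "plan"
[0,4] S  <  k=3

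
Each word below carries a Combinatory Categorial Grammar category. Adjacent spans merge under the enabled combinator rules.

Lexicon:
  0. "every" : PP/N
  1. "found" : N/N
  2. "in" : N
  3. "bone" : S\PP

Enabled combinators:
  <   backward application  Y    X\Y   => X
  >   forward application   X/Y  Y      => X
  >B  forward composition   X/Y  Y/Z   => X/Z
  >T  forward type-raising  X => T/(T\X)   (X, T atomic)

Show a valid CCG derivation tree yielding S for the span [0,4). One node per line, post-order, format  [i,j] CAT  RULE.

[0,4] S   <
  [0,3] PP   >
    [0,2] PP/N   >B
      [0,1] "every" : PP/N
      [1,2] "found" : N/N
    [2,3] "in" : N
  [3,4] "bone" : S\PP

[0,1] PP/N  lex  "every"
[1,2] N/N  lex  "found"
[0,2] PP/N  >B  k=1
[2,3] N  lex  "in"
[0,3] PP  >  k=2
[3,4] S\PP  lex  "bone"
[0,4] S  <  k=3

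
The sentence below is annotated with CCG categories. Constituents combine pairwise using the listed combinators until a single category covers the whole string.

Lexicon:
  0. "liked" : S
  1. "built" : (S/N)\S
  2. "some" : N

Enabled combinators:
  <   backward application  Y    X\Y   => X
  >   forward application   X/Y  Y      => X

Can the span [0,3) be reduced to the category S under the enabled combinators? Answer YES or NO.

YES

[0,3] S   >
  [0,2] S/N   <
    [0,1] "liked" : S
    [1,2] "built" : (S/N)\S
  [2,3] "some" : N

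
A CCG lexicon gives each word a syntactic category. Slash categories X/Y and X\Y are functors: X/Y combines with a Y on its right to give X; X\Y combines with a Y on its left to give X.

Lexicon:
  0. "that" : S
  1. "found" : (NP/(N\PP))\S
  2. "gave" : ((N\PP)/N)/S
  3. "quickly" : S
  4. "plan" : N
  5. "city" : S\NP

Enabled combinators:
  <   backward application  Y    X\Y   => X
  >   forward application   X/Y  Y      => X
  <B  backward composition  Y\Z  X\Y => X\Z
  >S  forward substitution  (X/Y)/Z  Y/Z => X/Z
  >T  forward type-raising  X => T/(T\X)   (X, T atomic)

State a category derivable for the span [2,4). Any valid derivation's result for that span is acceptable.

[0,6] S   <
  [0,5] NP   >
    [0,2] NP/(N\PP)   <
      [0,1] "that" : S
      [1,2] "found" : (NP/(N\PP))\S
    [2,5] N\PP   >
      [2,4] (N\PP)/N   >
        [2,3] "gave" : ((N\PP)/N)/S
        [3,4] "quickly" : S
      [4,5] "plan" : N
  [5,6] "city" : S\NP

(N\PP)/N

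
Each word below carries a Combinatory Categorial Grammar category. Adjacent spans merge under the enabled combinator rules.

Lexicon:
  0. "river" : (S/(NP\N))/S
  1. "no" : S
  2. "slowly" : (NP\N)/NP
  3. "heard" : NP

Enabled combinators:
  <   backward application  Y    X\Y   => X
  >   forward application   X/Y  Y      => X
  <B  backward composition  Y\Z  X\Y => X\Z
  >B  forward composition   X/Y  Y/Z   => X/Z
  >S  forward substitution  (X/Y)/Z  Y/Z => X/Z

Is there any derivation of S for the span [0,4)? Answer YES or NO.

[0,4] S   >
  [0,3] S/NP   >B
    [0,2] S/(NP\N)   >
      [0,1] "river" : (S/(NP\N))/S
      [1,2] "no" : S
    [2,3] "slowly" : (NP\N)/NP
  [3,4] "heard" : NP

YES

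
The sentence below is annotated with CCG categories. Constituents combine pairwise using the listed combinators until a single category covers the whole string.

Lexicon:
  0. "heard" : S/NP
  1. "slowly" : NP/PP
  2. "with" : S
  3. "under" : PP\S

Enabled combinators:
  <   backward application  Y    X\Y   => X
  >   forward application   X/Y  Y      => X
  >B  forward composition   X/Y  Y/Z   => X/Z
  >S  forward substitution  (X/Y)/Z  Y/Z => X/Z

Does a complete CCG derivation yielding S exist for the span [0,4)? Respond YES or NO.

YES

[0,4] S   >
  [0,2] S/PP   >B
    [0,1] "heard" : S/NP
    [1,2] "slowly" : NP/PP
  [2,4] PP   <
    [2,3] "with" : S
    [3,4] "under" : PP\S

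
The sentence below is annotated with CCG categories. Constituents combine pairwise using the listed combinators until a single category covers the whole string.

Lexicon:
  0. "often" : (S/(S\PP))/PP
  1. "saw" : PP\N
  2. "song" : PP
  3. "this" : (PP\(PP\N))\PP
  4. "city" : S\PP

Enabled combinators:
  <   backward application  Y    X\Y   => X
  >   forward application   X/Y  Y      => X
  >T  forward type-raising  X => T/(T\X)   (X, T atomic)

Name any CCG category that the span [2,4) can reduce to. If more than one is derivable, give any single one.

[0,5] S   >
  [0,4] S/(S\PP)   >
    [0,1] "often" : (S/(S\PP))/PP
    [1,4] PP   <
      [1,2] "saw" : PP\N
      [2,4] PP\(PP\N)   <
        [2,3] "song" : PP
        [3,4] "this" : (PP\(PP\N))\PP
  [4,5] "city" : S\PP

PP\(PP\N)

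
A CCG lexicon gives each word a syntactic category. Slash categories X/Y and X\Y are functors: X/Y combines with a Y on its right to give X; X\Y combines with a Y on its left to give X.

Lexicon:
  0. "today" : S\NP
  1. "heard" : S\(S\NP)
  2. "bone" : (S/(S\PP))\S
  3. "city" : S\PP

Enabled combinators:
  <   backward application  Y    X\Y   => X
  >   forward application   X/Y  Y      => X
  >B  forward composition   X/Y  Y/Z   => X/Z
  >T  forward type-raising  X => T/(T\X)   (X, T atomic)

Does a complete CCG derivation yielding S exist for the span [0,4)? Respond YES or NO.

YES

[0,4] S   >
  [0,3] S/(S\PP)   <
    [0,2] S   <
      [0,1] "today" : S\NP
      [1,2] "heard" : S\(S\NP)
    [2,3] "bone" : (S/(S\PP))\S
  [3,4] "city" : S\PP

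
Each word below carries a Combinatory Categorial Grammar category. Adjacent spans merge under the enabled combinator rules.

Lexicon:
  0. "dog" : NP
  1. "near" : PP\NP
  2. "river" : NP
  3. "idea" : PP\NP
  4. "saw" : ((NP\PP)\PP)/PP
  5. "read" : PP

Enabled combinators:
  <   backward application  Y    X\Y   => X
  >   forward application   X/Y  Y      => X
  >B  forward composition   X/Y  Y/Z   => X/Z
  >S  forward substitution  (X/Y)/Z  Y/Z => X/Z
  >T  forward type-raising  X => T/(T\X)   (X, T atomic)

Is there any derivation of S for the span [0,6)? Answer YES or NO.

NO

NP PP\NP NP PP\NP ((NP\PP)\PP)/PP PP
CKY chart[0,6] = {N/(N\NP), NP, NP/(NP\NP), PP/(PP\NP), S/(S\NP)}; S ∉ chart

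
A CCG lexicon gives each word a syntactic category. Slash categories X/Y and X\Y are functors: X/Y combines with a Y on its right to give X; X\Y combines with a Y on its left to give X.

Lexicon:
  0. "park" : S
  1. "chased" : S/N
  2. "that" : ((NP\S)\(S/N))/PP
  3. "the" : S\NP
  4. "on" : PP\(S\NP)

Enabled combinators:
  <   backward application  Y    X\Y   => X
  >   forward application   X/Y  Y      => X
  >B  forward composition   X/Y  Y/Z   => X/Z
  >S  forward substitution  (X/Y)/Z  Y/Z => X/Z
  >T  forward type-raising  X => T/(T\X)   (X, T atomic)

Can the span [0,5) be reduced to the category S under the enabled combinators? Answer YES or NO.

S S/N ((NP\S)\(S/N))/PP S\NP PP\(S\NP)
CKY chart[0,5] = {N/(N\NP), NP, NP/(NP\NP), PP/(PP\NP), S/(S\NP)}; S ∉ chart

NO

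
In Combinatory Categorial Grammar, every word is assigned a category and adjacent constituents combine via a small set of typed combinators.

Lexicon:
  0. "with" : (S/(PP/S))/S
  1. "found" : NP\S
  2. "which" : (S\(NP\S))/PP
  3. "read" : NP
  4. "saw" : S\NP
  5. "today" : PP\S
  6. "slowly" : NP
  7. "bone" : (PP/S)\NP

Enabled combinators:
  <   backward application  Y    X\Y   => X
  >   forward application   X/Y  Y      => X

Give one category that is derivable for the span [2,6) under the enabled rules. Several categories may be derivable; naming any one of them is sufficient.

[0,8] S   >
  [0,6] S/(PP/S)   >
    [0,1] "with" : (S/(PP/S))/S
    [1,6] S   <
      [1,2] "found" : NP\S
      [2,6] S\(NP\S)   >
        [2,3] "which" : (S\(NP\S))/PP
        [3,6] PP   <
          [3,5] S   <
            [3,4] "read" : NP
            [4,5] "saw" : S\NP
          [5,6] "today" : PP\S
  [6,8] PP/S   <
    [6,7] "slowly" : NP
    [7,8] "bone" : (PP/S)\NP

S\(NP\S)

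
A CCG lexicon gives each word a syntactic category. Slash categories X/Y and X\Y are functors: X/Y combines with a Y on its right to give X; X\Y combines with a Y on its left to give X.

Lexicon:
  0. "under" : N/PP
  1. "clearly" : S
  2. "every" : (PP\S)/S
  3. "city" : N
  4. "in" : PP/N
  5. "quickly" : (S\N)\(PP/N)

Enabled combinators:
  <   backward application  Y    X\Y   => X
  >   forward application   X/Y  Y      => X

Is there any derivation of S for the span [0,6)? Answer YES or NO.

N/PP S (PP\S)/S N PP/N (S\N)\(PP/N)
CKY chart[0,6] = {N}; S ∉ chart

NO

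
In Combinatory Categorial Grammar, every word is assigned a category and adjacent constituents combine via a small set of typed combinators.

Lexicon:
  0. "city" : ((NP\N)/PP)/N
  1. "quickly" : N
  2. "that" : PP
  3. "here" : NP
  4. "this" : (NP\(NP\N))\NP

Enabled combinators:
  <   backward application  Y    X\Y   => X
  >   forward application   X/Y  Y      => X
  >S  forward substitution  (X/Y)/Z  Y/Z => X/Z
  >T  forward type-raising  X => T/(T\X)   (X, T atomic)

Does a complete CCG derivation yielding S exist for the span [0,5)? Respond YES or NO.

NO

((NP\N)/PP)/N N PP NP (NP\(NP\N))\NP
CKY chart[0,5] = {N/(N\NP), NP, NP/(NP\NP), PP/(PP\NP), S/(S\NP)}; S ∉ chart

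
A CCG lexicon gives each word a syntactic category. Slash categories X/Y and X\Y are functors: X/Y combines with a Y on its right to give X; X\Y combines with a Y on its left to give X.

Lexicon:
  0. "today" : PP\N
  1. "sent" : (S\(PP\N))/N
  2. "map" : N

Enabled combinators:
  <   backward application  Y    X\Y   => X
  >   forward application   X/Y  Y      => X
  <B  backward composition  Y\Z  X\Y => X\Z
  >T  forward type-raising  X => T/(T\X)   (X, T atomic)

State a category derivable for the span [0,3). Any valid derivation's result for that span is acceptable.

[0,3] S   <
  [0,1] "today" : PP\N
  [1,3] S\(PP\N)   >
    [1,2] "sent" : (S\(PP\N))/N
    [2,3] "map" : N

S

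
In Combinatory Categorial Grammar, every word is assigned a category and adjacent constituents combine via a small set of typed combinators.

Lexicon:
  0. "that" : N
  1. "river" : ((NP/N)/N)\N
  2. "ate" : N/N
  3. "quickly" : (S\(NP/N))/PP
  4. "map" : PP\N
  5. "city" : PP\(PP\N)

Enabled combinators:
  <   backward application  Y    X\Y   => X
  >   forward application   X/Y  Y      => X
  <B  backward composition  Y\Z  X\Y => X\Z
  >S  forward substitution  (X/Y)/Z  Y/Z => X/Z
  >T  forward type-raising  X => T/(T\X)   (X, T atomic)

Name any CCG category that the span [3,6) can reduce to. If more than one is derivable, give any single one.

S\(NP/N)

[0,6] S   <
  [0,3] NP/N   >S
    [0,2] (NP/N)/N   <
      [0,1] "that" : N
      [1,2] "river" : ((NP/N)/N)\N
    [2,3] "ate" : N/N
  [3,6] S\(NP/N)   >
    [3,4] "quickly" : (S\(NP/N))/PP
    [4,6] PP   <
      [4,5] "map" : PP\N
      [5,6] "city" : PP\(PP\N)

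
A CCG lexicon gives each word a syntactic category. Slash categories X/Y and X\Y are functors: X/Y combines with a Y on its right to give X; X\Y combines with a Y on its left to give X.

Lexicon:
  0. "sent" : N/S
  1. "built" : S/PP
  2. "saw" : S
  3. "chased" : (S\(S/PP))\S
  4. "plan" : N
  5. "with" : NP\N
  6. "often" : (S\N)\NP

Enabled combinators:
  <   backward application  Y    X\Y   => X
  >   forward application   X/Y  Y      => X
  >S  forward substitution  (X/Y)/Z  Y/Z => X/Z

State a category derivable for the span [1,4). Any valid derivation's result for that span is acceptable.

[0,7] S   <
  [0,4] N   >
    [0,1] "sent" : N/S
    [1,4] S   <
      [1,2] "built" : S/PP
      [2,4] S\(S/PP)   <
        [2,3] "saw" : S
        [3,4] "chased" : (S\(S/PP))\S
  [4,7] S\N   <
    [4,6] NP   <
      [4,5] "plan" : N
      [5,6] "with" : NP\N
    [6,7] "often" : (S\N)\NP

S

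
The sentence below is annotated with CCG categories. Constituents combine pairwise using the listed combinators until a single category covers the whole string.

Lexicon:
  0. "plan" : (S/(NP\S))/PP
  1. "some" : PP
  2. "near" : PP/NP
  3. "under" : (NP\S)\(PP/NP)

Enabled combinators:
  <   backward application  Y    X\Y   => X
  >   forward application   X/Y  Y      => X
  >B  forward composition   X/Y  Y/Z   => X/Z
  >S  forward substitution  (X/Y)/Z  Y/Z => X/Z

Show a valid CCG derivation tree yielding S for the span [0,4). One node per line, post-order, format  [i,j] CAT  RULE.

[0,1] (S/(NP\S))/PP  lex  "plan"
[1,2] PP  lex  "some"
[0,2] S/(NP\S)  >  k=1
[2,3] PP/NP  lex  "near"
[3,4] (NP\S)\(PP/NP)  lex  "under"
[2,4] NP\S  <  k=3
[0,4] S  >  k=2

[0,4] S   >
  [0,2] S/(NP\S)   >
    [0,1] "plan" : (S/(NP\S))/PP
    [1,2] "some" : PP
  [2,4] NP\S   <
    [2,3] "near" : PP/NP
    [3,4] "under" : (NP\S)\(PP/NP)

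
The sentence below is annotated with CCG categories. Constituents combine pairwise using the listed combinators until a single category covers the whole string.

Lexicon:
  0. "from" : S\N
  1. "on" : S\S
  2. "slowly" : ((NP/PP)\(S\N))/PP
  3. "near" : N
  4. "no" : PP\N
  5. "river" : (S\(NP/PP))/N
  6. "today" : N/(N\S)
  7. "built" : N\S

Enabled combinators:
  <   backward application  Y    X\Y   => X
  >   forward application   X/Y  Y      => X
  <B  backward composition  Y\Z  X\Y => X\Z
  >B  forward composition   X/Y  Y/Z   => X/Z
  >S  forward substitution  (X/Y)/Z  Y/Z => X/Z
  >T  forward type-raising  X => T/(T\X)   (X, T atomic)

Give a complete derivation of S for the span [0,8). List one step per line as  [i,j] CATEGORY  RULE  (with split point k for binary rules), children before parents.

[0,8] S   <
  [0,5] NP/PP   <
    [0,2] S\N   <B
      [0,1] "from" : S\N
      [1,2] "on" : S\S
    [2,5] (NP/PP)\(S\N)   >
      [2,3] "slowly" : ((NP/PP)\(S\N))/PP
      [3,5] PP   <
        [3,4] "near" : N
        [4,5] "no" : PP\N
  [5,8] S\(NP/PP)   >
    [5,6] "river" : (S\(NP/PP))/N
    [6,8] N   >
      [6,7] "today" : N/(N\S)
      [7,8] "built" : N\S

[0,1] S\N  lex  "from"
[1,2] S\S  lex  "on"
[0,2] S\N  <B  k=1
[2,3] ((NP/PP)\(S\N))/PP  lex  "slowly"
[3,4] N  lex  "near"
[4,5] PP\N  lex  "no"
[3,5] PP  <  k=4
[2,5] (NP/PP)\(S\N)  >  k=3
[0,5] NP/PP  <  k=2
[5,6] (S\(NP/PP))/N  lex  "river"
[6,7] N/(N\S)  lex  "today"
[7,8] N\S  lex  "built"
[6,8] N  >  k=7
[5,8] S\(NP/PP)  >  k=6
[0,8] S  <  k=5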